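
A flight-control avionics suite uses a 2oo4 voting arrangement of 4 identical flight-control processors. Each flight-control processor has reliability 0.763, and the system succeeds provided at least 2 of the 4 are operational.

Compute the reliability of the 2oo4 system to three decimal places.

R = Σ_{i=2}^{4} C(4,i) p^i (1−p)^{4−i} with p = 0.763
C(4,2)·0.763^2·0.237^2 = 0.19620
C(4,3)·0.763^3·0.237^1 = 0.42110
C(4,4)·0.763^4·0.237^0 = 0.33892
Sum = 0.956

0.956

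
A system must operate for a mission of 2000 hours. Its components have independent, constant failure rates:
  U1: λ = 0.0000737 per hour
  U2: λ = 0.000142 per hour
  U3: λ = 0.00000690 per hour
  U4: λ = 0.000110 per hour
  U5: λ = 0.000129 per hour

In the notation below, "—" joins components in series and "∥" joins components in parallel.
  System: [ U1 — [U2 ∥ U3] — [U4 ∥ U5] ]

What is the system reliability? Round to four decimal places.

R(U1) = exp(−0.0000737 × 2000) = 0.862949
R(U2) = exp(−0.000142 × 2000) = 0.752767
R(U3) = exp(−0.00000690 × 2000) = 0.986295
R(U4) = exp(−0.000110 × 2000) = 0.802519
R(U5) = exp(−0.000129 × 2000) = 0.772595
Parallel (U2 and U3): 1 − (1 − 0.752767)(1 − 0.986295) = 0.996612
Parallel (U4 and U5): 1 − (1 − 0.802519)(1 − 0.772595) = 0.955092
Series (U1, [0.996612], and [0.955092]): 0.862949 × 0.996612 × 0.955092 = 0.8214

0.8214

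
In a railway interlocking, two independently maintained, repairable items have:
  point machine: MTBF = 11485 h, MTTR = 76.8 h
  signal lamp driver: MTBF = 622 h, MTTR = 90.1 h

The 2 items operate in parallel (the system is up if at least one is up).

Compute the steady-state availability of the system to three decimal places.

A(point machine) = MTBF/(MTBF+MTTR) = 11485/(11485+76.8) = 0.993357
A(signal lamp driver) = MTBF/(MTBF+MTTR) = 622/(622+90.1) = 0.873473
Parallel availability: 1 − (1 − 0.993357)(1 − 0.873473) = 0.999

0.999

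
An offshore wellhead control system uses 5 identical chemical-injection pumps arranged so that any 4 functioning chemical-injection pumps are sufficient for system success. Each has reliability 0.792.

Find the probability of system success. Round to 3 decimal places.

R = Σ_{i=4}^{5} C(5,i) p^i (1−p)^{5−i} with p = 0.792
C(5,4)·0.792^4·0.208^1 = 0.40920
C(5,5)·0.792^5·0.208^0 = 0.31162
Sum = 0.721

0.721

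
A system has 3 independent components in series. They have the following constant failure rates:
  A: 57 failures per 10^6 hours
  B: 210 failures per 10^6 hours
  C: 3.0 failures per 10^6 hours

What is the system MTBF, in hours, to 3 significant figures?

Series of exponential components: λ_sys = Σ λ_i
λ_sys = 0.000057 + 0.00021 + 0.0000030 = 2.7000e-04 /h
MTBF = 1 / λ_sys = 3700 h

3700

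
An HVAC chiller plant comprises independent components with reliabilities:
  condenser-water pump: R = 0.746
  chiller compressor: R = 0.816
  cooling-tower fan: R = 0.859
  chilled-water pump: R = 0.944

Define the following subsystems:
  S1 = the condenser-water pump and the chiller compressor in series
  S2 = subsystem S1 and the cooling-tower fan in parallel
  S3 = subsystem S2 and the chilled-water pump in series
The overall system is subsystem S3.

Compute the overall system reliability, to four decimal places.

Series (condenser-water pump and chiller compressor): 0.746000 × 0.816000 = 0.608736
Parallel ([0.608736] and cooling-tower fan): 1 − (1 − 0.608736)(1 − 0.859000) = 0.944832
Series ([0.944832] and chilled-water pump): 0.944832 × 0.944000 = 0.8919

0.8919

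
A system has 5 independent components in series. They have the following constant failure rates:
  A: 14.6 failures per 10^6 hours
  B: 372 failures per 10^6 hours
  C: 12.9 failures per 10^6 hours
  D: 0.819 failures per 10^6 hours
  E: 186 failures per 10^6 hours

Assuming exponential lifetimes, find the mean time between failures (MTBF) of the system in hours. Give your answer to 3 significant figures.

1710

Series of exponential components: λ_sys = Σ λ_i
λ_sys = 0.0000146 + 0.000372 + 0.0000129 + 0.000000819 + 0.000186 = 5.8632e-04 /h
MTBF = 1 / λ_sys = 1710 h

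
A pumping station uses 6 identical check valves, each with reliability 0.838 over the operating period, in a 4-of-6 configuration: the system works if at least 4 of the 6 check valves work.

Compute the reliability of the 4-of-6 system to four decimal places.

R = Σ_{i=4}^{6} C(6,i) p^i (1−p)^{6−i} with p = 0.838
C(6,4)·0.838^4·0.162^2 = 0.194132
C(6,5)·0.838^5·0.162^1 = 0.401686
C(6,6)·0.838^6·0.162^0 = 0.346309
Sum = 0.9421

0.9421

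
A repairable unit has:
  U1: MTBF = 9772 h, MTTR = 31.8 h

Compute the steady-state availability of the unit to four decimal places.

A(U1) = MTBF/(MTBF+MTTR) = 9772/(9772+31.8) = 0.9968

0.9968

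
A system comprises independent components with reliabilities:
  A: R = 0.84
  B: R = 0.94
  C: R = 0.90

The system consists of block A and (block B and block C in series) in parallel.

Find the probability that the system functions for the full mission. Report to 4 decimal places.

0.9754

Series (B and C): 0.940000 × 0.900000 = 0.846000
Parallel (A and [0.846000]): 1 − (1 − 0.840000)(1 − 0.846000) = 0.9754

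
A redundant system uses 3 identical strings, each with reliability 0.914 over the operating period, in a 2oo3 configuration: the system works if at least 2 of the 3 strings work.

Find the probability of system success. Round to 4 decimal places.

0.9791

R = Σ_{i=2}^{3} C(3,i) p^i (1−p)^{3−i} with p = 0.914
C(3,2)·0.914^2·0.086^1 = 0.215532
C(3,3)·0.914^3·0.086^0 = 0.763552
Sum = 0.9791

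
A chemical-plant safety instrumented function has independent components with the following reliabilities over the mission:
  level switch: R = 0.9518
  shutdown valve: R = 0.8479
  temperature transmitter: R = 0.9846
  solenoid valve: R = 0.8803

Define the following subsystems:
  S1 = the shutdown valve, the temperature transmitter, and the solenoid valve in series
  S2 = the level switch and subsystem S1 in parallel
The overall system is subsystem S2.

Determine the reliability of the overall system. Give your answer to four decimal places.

0.9872

Series (shutdown valve, temperature transmitter, and solenoid valve): 0.847900 × 0.984600 × 0.880300 = 0.734912
Parallel (level switch and [0.734912]): 1 − (1 − 0.951800)(1 − 0.734912) = 0.9872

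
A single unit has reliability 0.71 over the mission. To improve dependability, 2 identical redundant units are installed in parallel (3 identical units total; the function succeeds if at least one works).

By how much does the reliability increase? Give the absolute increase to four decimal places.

0.2656

R_before = 0.71
R_after = 1 − (1 − 0.71)^3 = 0.9756
ΔR = 0.9756 − 0.71 = 0.2656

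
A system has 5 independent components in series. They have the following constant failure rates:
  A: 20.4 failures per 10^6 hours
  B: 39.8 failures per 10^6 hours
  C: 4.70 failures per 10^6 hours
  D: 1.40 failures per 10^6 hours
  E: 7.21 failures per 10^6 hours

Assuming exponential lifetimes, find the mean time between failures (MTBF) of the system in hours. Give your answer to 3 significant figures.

Series of exponential components: λ_sys = Σ λ_i
λ_sys = 0.0000204 + 0.0000398 + 0.00000470 + 0.00000140 + 0.00000721 = 7.3510e-05 /h
MTBF = 1 / λ_sys = 13600 h

13600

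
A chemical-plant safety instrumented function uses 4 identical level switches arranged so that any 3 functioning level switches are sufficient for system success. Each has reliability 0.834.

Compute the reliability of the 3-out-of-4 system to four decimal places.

0.8690

R = Σ_{i=3}^{4} C(4,i) p^i (1−p)^{4−i} with p = 0.834
C(4,3)·0.834^3·0.166^1 = 0.385182
C(4,4)·0.834^4·0.166^0 = 0.483798
Sum = 0.8690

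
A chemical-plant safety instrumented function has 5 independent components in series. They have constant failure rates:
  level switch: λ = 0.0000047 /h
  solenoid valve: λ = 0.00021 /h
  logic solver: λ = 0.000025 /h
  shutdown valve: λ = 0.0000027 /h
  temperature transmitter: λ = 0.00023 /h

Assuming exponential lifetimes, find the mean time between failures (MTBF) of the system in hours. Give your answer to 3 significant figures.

Series of exponential components: λ_sys = Σ λ_i
λ_sys = 0.0000047 + 0.00021 + 0.000025 + 0.0000027 + 0.00023 = 4.7240e-04 /h
MTBF = 1 / λ_sys = 2120 h

2120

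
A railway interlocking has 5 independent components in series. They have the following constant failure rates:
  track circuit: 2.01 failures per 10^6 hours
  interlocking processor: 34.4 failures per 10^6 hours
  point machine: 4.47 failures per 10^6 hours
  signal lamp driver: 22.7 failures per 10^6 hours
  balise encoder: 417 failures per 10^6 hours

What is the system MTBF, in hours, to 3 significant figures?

Series of exponential components: λ_sys = Σ λ_i
λ_sys = 0.00000201 + 0.0000344 + 0.00000447 + 0.0000227 + 0.000417 = 4.8058e-04 /h
MTBF = 1 / λ_sys = 2080 h

2080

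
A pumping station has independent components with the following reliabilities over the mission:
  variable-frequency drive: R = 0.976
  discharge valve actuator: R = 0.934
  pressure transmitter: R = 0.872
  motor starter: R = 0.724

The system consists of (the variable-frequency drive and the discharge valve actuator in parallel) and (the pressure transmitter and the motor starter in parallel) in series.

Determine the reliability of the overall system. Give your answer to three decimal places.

0.963

Parallel (variable-frequency drive and discharge valve actuator): 1 − (1 − 0.97600)(1 − 0.93400) = 0.99842
Parallel (pressure transmitter and motor starter): 1 − (1 − 0.87200)(1 − 0.72400) = 0.96467
Series ([0.99842] and [0.96467]): 0.99842 × 0.96467 = 0.963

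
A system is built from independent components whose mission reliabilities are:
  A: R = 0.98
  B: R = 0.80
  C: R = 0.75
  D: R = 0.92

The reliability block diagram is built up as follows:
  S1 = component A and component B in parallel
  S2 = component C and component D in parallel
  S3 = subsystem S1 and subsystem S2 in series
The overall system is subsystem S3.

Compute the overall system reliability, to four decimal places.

0.9761

Parallel (A and B): 1 − (1 − 0.980000)(1 − 0.800000) = 0.996000
Parallel (C and D): 1 − (1 − 0.750000)(1 − 0.920000) = 0.980000
Series ([0.996000] and [0.980000]): 0.996000 × 0.980000 = 0.9761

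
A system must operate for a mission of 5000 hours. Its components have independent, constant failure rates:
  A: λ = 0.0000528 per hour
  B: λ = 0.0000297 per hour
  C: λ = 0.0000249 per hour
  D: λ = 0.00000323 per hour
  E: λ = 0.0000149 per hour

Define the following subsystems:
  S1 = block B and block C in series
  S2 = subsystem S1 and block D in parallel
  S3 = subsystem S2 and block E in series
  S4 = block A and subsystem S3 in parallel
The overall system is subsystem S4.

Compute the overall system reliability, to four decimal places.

0.9825

R(A) = exp(−0.0000528 × 5000) = 0.767974
R(B) = exp(−0.0000297 × 5000) = 0.862000
R(C) = exp(−0.0000249 × 5000) = 0.882938
R(D) = exp(−0.00000323 × 5000) = 0.983980
R(E) = exp(−0.0000149 × 5000) = 0.928207
Series (B and C): 0.862000 × 0.882938 = 0.761093
Parallel ([0.761093] and D): 1 − (1 − 0.761093)(1 − 0.983980) = 0.996173
Series ([0.996173] and E): 0.996173 × 0.928207 = 0.924655
Parallel (A and [0.924655]): 1 − (1 − 0.767974)(1 − 0.924655) = 0.9825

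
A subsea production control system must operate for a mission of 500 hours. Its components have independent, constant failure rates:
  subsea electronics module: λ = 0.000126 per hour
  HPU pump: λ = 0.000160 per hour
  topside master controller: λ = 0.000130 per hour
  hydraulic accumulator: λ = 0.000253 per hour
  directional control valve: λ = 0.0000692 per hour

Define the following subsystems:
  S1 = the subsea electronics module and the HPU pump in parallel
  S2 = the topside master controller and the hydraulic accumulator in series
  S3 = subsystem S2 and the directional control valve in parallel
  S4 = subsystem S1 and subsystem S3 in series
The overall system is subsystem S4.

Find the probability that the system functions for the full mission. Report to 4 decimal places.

R(subsea electronics module) = exp(−0.000126 × 500) = 0.938943
R(HPU pump) = exp(−0.000160 × 500) = 0.923116
R(topside master controller) = exp(−0.000130 × 500) = 0.937067
R(hydraulic accumulator) = exp(−0.000253 × 500) = 0.881174
R(directional control valve) = exp(−0.0000692 × 500) = 0.965992
Parallel (subsea electronics module and HPU pump): 1 − (1 − 0.938943)(1 − 0.923116) = 0.995306
Series (topside master controller and hydraulic accumulator): 0.937067 × 0.881174 = 0.825719
Parallel ([0.825719] and directional control valve): 1 − (1 − 0.825719)(1 − 0.965992) = 0.994073
Series ([0.995306] and [0.994073]): 0.995306 × 0.994073 = 0.9894

0.9894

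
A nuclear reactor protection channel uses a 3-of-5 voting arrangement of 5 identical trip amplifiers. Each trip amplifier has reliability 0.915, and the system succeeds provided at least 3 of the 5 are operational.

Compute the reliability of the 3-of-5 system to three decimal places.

0.995

R = Σ_{i=3}^{5} C(5,i) p^i (1−p)^{5−i} with p = 0.915
C(5,3)·0.915^3·0.085^2 = 0.05535
C(5,4)·0.915^4·0.085^1 = 0.29790
C(5,5)·0.915^5·0.085^0 = 0.64137
Sum = 0.995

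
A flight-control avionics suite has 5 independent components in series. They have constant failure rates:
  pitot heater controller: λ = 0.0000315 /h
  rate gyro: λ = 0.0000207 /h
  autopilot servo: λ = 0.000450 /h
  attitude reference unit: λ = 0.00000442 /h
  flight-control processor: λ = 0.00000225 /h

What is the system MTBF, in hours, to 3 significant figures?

1970

Series of exponential components: λ_sys = Σ λ_i
λ_sys = 0.0000315 + 0.0000207 + 0.000450 + 0.00000442 + 0.00000225 = 5.0887e-04 /h
MTBF = 1 / λ_sys = 1970 h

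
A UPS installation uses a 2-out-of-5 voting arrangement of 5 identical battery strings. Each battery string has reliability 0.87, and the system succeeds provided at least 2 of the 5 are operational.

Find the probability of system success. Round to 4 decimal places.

R = Σ_{i=2}^{5} C(5,i) p^i (1−p)^{5−i} with p = 0.87
C(5,2)·0.87^2·0.13^3 = 0.016629
C(5,3)·0.87^3·0.13^2 = 0.111287
C(5,4)·0.87^4·0.13^1 = 0.372383
C(5,5)·0.87^5·0.13^0 = 0.498421
Sum = 0.9987

0.9987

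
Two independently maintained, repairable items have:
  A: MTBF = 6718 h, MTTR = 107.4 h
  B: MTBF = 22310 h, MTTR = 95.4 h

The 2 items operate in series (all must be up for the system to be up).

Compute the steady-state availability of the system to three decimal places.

0.980

A(A) = MTBF/(MTBF+MTTR) = 6718/(6718+107.4) = 0.984265
A(B) = MTBF/(MTBF+MTTR) = 22310/(22310+95.4) = 0.995742
Series availability: 0.984265 × 0.995742 = 0.980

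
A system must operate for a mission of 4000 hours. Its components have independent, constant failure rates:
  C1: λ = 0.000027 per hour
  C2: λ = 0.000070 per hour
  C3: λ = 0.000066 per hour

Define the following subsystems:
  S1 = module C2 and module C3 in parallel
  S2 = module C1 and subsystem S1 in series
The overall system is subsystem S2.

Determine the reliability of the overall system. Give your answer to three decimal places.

0.847

R(C1) = exp(−0.000027 × 4000) = 0.89763
R(C2) = exp(−0.000070 × 4000) = 0.75578
R(C3) = exp(−0.000066 × 4000) = 0.76797
Parallel (C2 and C3): 1 − (1 − 0.75578)(1 − 0.76797) = 0.94333
Series (C1 and [0.94333]): 0.89763 × 0.94333 = 0.847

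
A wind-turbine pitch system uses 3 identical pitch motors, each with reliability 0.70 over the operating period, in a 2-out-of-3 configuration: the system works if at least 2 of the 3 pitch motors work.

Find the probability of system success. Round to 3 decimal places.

0.784

R = Σ_{i=2}^{3} C(3,i) p^i (1−p)^{3−i} with p = 0.70
C(3,2)·0.70^2·0.30^1 = 0.44100
C(3,3)·0.70^3·0.30^0 = 0.34300
Sum = 0.784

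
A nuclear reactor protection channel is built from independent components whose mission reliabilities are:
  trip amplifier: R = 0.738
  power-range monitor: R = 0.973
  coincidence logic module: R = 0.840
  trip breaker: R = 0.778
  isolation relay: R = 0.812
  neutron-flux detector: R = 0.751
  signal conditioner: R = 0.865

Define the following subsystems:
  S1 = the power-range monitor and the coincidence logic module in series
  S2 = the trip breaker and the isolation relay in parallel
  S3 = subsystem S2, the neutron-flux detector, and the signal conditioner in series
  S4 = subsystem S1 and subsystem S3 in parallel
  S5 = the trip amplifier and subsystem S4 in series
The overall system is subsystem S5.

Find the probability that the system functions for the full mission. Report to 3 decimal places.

0.687

Series (power-range monitor and coincidence logic module): 0.97300 × 0.84000 = 0.81732
Parallel (trip breaker and isolation relay): 1 − (1 − 0.77800)(1 − 0.81200) = 0.95826
Series ([0.95826], neutron-flux detector, and signal conditioner): 0.95826 × 0.75100 × 0.86500 = 0.62250
Parallel ([0.81732] and [0.62250]): 1 − (1 − 0.81732)(1 − 0.62250) = 0.93104
Series (trip amplifier and [0.93104]): 0.73800 × 0.93104 = 0.687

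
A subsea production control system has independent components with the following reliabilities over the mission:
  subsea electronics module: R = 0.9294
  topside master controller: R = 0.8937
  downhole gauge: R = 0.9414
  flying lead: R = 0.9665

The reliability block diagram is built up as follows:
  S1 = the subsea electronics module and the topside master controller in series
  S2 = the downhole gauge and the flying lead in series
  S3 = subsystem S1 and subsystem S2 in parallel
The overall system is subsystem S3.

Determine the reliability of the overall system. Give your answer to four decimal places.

Series (subsea electronics module and topside master controller): 0.929400 × 0.893700 = 0.830605
Series (downhole gauge and flying lead): 0.941400 × 0.966500 = 0.909863
Parallel ([0.830605] and [0.909863]): 1 − (1 − 0.830605)(1 − 0.909863) = 0.9847

0.9847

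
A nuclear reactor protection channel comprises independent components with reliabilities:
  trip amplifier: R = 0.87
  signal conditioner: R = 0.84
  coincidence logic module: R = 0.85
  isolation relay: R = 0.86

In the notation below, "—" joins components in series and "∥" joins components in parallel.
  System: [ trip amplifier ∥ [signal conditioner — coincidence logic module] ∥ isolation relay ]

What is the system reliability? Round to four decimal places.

Series (signal conditioner and coincidence logic module): 0.840000 × 0.850000 = 0.714000
Parallel (trip amplifier, [0.714000], and isolation relay): 1 − (1 − 0.870000)(1 − 0.714000)(1 − 0.860000) = 0.9948

0.9948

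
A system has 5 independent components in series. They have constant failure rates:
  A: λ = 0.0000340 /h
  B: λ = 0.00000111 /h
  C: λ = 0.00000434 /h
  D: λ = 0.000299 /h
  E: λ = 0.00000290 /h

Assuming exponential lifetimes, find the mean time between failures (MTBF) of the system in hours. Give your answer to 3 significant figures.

Series of exponential components: λ_sys = Σ λ_i
λ_sys = 0.0000340 + 0.00000111 + 0.00000434 + 0.000299 + 0.00000290 = 3.4135e-04 /h
MTBF = 1 / λ_sys = 2930 h

2930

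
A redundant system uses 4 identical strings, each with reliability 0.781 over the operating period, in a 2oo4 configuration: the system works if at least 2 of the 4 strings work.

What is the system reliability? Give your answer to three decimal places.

0.965

R = Σ_{i=2}^{4} C(4,i) p^i (1−p)^{4−i} with p = 0.781
C(4,2)·0.781^2·0.219^2 = 0.17553
C(4,3)·0.781^3·0.219^1 = 0.41731
C(4,4)·0.781^4·0.219^0 = 0.37205
Sum = 0.965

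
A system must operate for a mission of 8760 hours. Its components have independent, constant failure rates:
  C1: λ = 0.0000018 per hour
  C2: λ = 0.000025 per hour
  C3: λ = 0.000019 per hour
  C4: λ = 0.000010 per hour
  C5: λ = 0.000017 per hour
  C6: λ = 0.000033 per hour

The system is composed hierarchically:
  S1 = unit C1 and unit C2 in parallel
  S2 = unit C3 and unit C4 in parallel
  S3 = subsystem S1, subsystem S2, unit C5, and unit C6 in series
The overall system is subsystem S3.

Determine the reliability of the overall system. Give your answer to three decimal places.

R(C1) = exp(−0.0000018 × 8760) = 0.98436
R(C2) = exp(−0.000025 × 8760) = 0.80332
R(C3) = exp(−0.000019 × 8760) = 0.84667
R(C4) = exp(−0.000010 × 8760) = 0.91613
R(C5) = exp(−0.000017 × 8760) = 0.86164
R(C6) = exp(−0.000033 × 8760) = 0.74895
Parallel (C1 and C2): 1 − (1 − 0.98436)(1 − 0.80332) = 0.99692
Parallel (C3 and C4): 1 − (1 − 0.84667)(1 − 0.91613) = 0.98714
Series ([0.99692], [0.98714], C5, and C6): 0.99692 × 0.98714 × 0.86164 × 0.74895 = 0.635

0.635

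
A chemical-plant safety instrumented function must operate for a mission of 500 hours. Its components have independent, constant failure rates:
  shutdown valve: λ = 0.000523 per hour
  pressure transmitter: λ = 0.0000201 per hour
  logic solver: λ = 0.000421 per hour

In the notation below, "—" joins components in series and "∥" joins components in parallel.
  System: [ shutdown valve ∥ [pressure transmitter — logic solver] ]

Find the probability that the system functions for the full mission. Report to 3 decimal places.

R(shutdown valve) = exp(−0.000523 × 500) = 0.76990
R(pressure transmitter) = exp(−0.0000201 × 500) = 0.99000
R(logic solver) = exp(−0.000421 × 500) = 0.81018
Series (pressure transmitter and logic solver): 0.99000 × 0.81018 = 0.80208
Parallel (shutdown valve and [0.80208]): 1 − (1 − 0.76990)(1 − 0.80208) = 0.954

0.954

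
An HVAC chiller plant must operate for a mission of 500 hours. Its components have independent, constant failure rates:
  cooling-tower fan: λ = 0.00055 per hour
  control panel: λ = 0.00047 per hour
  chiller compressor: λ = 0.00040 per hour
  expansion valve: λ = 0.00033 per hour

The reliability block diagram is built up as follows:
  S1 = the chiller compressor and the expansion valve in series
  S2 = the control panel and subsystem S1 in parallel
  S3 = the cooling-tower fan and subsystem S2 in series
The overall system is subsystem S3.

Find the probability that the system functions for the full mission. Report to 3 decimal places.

R(cooling-tower fan) = exp(−0.00055 × 500) = 0.75957
R(control panel) = exp(−0.00047 × 500) = 0.79057
R(chiller compressor) = exp(−0.00040 × 500) = 0.81873
R(expansion valve) = exp(−0.00033 × 500) = 0.84789
Series (chiller compressor and expansion valve): 0.81873 × 0.84789 = 0.69419
Parallel (control panel and [0.69419]): 1 − (1 − 0.79057)(1 − 0.69419) = 0.93595
Series (cooling-tower fan and [0.93595]): 0.75957 × 0.93595 = 0.711

0.711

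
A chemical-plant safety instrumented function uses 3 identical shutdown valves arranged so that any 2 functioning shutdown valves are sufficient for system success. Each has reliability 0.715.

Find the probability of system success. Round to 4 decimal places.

R = Σ_{i=2}^{3} C(3,i) p^i (1−p)^{3−i} with p = 0.715
C(3,2)·0.715^2·0.285^1 = 0.437097
C(3,3)·0.715^3·0.285^0 = 0.365526
Sum = 0.8026

0.8026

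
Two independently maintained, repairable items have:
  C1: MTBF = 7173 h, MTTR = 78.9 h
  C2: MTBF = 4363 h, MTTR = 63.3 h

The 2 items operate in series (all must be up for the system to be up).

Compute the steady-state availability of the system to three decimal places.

0.975

A(C1) = MTBF/(MTBF+MTTR) = 7173/(7173+78.9) = 0.989120
A(C2) = MTBF/(MTBF+MTTR) = 4363/(4363+63.3) = 0.985699
Series availability: 0.989120 × 0.985699 = 0.975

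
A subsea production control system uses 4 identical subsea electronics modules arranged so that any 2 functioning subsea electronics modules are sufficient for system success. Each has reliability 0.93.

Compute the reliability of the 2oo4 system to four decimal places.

R = Σ_{i=2}^{4} C(4,i) p^i (1−p)^{4−i} with p = 0.93
C(4,2)·0.93^2·0.07^2 = 0.025428
C(4,3)·0.93^3·0.07^1 = 0.225220
C(4,4)·0.93^4·0.07^0 = 0.748052
Sum = 0.9987

0.9987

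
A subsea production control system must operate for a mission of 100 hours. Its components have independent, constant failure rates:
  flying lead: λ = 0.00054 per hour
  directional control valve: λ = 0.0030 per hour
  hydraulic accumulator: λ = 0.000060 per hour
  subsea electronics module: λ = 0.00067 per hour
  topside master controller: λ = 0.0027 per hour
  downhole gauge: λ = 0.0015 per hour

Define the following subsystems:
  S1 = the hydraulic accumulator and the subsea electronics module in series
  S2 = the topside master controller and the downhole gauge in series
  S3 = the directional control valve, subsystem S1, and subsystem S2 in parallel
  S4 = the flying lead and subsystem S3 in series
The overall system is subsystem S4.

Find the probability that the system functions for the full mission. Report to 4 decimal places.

0.9415

R(flying lead) = exp(−0.00054 × 100) = 0.947432
R(directional control valve) = exp(−0.0030 × 100) = 0.740818
R(hydraulic accumulator) = exp(−0.000060 × 100) = 0.994018
R(subsea electronics module) = exp(−0.00067 × 100) = 0.935195
R(topside master controller) = exp(−0.0027 × 100) = 0.763379
R(downhole gauge) = exp(−0.0015 × 100) = 0.860708
Series (hydraulic accumulator and subsea electronics module): 0.994018 × 0.935195 = 0.929601
Series (topside master controller and downhole gauge): 0.763379 × 0.860708 = 0.657046
Parallel (directional control valve, [0.929601], and [0.657046]): 1 − (1 − 0.740818)(1 − 0.929601)(1 − 0.657046) = 0.993742
Series (flying lead and [0.993742]): 0.947432 × 0.993742 = 0.9415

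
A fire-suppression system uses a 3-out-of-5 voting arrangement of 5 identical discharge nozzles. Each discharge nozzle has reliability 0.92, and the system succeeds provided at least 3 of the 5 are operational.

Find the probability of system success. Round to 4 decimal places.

R = Σ_{i=3}^{5} C(5,i) p^i (1−p)^{5−i} with p = 0.92
C(5,3)·0.92^3·0.08^2 = 0.049836
C(5,4)·0.92^4·0.08^1 = 0.286557
C(5,5)·0.92^5·0.08^0 = 0.659082
Sum = 0.9955

0.9955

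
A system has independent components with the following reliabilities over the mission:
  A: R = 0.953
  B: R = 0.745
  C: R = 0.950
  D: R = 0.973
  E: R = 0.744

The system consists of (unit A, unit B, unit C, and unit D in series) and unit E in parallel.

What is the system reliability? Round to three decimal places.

Series (A, B, C, and D): 0.95300 × 0.74500 × 0.95000 × 0.97300 = 0.65627
Parallel ([0.65627] and E): 1 − (1 − 0.65627)(1 − 0.74400) = 0.912

0.912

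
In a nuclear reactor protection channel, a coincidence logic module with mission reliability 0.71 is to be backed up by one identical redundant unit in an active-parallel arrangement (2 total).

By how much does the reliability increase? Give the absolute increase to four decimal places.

0.2059

R_before = 0.71
R_after = 1 − (1 − 0.71)^2 = 0.9159
ΔR = 0.9159 − 0.71 = 0.2059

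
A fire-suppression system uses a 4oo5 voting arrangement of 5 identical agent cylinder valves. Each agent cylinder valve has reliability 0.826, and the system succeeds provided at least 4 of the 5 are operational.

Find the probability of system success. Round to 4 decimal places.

0.7895

R = Σ_{i=4}^{5} C(5,i) p^i (1−p)^{5−i} with p = 0.826
C(5,4)·0.826^4·0.174^1 = 0.404985
C(5,5)·0.826^5·0.174^0 = 0.384503
Sum = 0.7895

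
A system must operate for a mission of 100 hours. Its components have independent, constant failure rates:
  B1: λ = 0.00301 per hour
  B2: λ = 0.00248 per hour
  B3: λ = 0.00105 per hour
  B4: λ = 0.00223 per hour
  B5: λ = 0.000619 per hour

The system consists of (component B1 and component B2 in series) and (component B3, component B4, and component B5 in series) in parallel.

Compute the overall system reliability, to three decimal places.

0.864

R(B1) = exp(−0.00301 × 100) = 0.74008
R(B2) = exp(−0.00248 × 100) = 0.78036
R(B3) = exp(−0.00105 × 100) = 0.90032
R(B4) = exp(−0.00223 × 100) = 0.80011
R(B5) = exp(−0.000619 × 100) = 0.93998
Series (B1 and B2): 0.74008 × 0.78036 = 0.57753
Series (B3, B4, and B5): 0.90032 × 0.80011 × 0.93998 = 0.67712
Parallel ([0.57753] and [0.67712]): 1 − (1 − 0.57753)(1 − 0.67712) = 0.864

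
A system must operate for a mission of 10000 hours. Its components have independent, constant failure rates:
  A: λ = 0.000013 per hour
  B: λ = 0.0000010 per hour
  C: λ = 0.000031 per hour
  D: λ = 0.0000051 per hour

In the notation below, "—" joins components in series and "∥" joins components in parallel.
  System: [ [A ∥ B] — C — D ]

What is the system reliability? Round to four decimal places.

R(A) = exp(−0.000013 × 10000) = 0.878095
R(B) = exp(−0.0000010 × 10000) = 0.990050
R(C) = exp(−0.000031 × 10000) = 0.733447
R(D) = exp(−0.0000051 × 10000) = 0.950279
Parallel (A and B): 1 − (1 − 0.878095)(1 − 0.990050) = 0.998787
Series ([0.998787], C, and D): 0.998787 × 0.733447 × 0.950279 = 0.6961

0.6961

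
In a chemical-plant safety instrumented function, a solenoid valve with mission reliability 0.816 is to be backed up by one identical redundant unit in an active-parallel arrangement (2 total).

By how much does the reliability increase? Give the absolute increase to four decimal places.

R_before = 0.816
R_after = 1 − (1 − 0.816)^2 = 0.9661
ΔR = 0.9661 − 0.816 = 0.1501

0.1501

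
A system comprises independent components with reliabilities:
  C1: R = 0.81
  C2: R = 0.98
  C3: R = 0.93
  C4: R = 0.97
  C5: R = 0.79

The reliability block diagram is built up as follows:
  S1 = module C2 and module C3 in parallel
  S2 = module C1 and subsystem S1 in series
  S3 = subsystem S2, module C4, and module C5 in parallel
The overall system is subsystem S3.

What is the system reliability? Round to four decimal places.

0.9988

Parallel (C2 and C3): 1 − (1 − 0.980000)(1 − 0.930000) = 0.998600
Series (C1 and [0.998600]): 0.810000 × 0.998600 = 0.808866
Parallel ([0.808866], C4, and C5): 1 − (1 − 0.808866)(1 − 0.970000)(1 − 0.790000) = 0.9988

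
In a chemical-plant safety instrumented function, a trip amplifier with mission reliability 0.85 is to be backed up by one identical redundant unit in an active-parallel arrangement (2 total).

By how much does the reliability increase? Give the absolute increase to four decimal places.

R_before = 0.85
R_after = 1 − (1 − 0.85)^2 = 0.9775
ΔR = 0.9775 − 0.85 = 0.1275

0.1275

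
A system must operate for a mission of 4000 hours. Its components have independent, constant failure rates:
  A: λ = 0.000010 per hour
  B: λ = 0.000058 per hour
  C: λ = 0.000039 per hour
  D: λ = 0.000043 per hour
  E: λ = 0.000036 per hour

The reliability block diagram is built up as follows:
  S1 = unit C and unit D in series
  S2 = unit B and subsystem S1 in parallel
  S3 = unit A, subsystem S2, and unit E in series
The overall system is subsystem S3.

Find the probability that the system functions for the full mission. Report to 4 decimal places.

R(A) = exp(−0.000010 × 4000) = 0.960789
R(B) = exp(−0.000058 × 4000) = 0.792946
R(C) = exp(−0.000039 × 4000) = 0.855559
R(D) = exp(−0.000043 × 4000) = 0.841979
R(E) = exp(−0.000036 × 4000) = 0.865888
Series (C and D): 0.855559 × 0.841979 = 0.720363
Parallel (B and [0.720363]): 1 − (1 − 0.792946)(1 − 0.720363) = 0.942100
Series (A, [0.942100], and E): 0.960789 × 0.942100 × 0.865888 = 0.7838

0.7838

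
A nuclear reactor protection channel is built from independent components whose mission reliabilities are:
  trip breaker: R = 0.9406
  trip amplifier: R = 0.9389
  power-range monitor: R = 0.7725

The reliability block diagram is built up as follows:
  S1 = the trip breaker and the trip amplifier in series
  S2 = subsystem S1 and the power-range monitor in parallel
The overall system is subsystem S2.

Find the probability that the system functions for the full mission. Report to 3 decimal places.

Series (trip breaker and trip amplifier): 0.94060 × 0.93890 = 0.88313
Parallel ([0.88313] and power-range monitor): 1 − (1 − 0.88313)(1 − 0.77250) = 0.973

0.973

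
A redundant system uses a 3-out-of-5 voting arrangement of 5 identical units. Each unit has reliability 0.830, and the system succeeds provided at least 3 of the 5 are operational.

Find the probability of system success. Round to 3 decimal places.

R = Σ_{i=3}^{5} C(5,i) p^i (1−p)^{5−i} with p = 0.830
C(5,3)·0.830^3·0.170^2 = 0.16525
C(5,4)·0.830^4·0.170^1 = 0.40340
C(5,5)·0.830^5·0.170^0 = 0.39390
Sum = 0.963

0.963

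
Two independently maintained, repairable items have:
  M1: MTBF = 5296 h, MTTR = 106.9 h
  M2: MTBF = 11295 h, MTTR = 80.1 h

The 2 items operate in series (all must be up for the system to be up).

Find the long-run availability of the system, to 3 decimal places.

0.973

A(M1) = MTBF/(MTBF+MTTR) = 5296/(5296+106.9) = 0.980214
A(M2) = MTBF/(MTBF+MTTR) = 11295/(11295+80.1) = 0.992958
Series availability: 0.980214 × 0.992958 = 0.973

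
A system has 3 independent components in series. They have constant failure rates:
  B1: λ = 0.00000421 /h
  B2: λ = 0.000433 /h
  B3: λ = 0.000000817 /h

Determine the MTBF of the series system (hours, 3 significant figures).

2280

Series of exponential components: λ_sys = Σ λ_i
λ_sys = 0.00000421 + 0.000433 + 0.000000817 = 4.3803e-04 /h
MTBF = 1 / λ_sys = 2280 h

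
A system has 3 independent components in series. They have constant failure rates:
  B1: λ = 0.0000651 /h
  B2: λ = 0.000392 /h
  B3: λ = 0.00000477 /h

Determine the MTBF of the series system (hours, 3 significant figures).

2170

Series of exponential components: λ_sys = Σ λ_i
λ_sys = 0.0000651 + 0.000392 + 0.00000477 = 4.6187e-04 /h
MTBF = 1 / λ_sys = 2170 h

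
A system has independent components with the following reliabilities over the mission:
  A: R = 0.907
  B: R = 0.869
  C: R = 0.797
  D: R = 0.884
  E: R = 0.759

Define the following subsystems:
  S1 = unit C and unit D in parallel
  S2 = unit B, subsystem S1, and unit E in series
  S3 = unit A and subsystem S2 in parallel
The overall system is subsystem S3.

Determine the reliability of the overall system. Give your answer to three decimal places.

0.967

Parallel (C and D): 1 − (1 − 0.79700)(1 − 0.88400) = 0.97645
Series (B, [0.97645], and E): 0.86900 × 0.97645 × 0.75900 = 0.64404
Parallel (A and [0.64404]): 1 − (1 − 0.90700)(1 − 0.64404) = 0.967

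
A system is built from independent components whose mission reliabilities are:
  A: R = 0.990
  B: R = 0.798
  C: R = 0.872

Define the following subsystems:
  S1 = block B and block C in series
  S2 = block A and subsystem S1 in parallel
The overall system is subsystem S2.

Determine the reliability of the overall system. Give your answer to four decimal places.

0.9970

Series (B and C): 0.798000 × 0.872000 = 0.695856
Parallel (A and [0.695856]): 1 − (1 − 0.990000)(1 − 0.695856) = 0.9970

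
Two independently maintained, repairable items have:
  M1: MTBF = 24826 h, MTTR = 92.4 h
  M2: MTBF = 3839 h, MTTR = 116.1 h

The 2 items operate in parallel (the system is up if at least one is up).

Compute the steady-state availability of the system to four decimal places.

A(M1) = MTBF/(MTBF+MTTR) = 24826/(24826+92.4) = 0.996292
A(M2) = MTBF/(MTBF+MTTR) = 3839/(3839+116.1) = 0.970645
Parallel availability: 1 − (1 − 0.996292)(1 − 0.970645) = 0.9999

0.9999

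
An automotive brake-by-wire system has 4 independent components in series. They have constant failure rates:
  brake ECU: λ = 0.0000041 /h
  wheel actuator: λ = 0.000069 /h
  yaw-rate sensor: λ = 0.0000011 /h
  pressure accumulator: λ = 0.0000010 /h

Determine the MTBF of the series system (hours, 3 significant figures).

Series of exponential components: λ_sys = Σ λ_i
λ_sys = 0.0000041 + 0.000069 + 0.0000011 + 0.0000010 = 7.5200e-05 /h
MTBF = 1 / λ_sys = 13300 h

13300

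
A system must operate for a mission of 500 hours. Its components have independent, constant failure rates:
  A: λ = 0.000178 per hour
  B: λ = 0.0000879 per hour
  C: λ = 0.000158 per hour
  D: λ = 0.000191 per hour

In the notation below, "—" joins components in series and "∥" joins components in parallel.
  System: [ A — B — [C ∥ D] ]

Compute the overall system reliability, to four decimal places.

R(A) = exp(−0.000178 × 500) = 0.914846
R(B) = exp(−0.0000879 × 500) = 0.957002
R(C) = exp(−0.000158 × 500) = 0.924040
R(D) = exp(−0.000191 × 500) = 0.908918
Parallel (C and D): 1 − (1 − 0.924040)(1 − 0.908918) = 0.993081
Series (A, B, and [0.993081]): 0.914846 × 0.957002 × 0.993081 = 0.8695

0.8695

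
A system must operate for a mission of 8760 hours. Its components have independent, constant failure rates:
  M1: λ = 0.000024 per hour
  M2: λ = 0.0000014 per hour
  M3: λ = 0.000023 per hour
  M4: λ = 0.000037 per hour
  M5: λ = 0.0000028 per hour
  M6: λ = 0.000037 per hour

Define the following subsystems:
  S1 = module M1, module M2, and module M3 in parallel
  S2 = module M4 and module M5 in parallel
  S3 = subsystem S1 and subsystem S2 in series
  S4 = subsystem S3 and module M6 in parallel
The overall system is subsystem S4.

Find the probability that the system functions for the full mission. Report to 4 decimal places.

0.9980

R(M1) = exp(−0.000024 × 8760) = 0.810390
R(M2) = exp(−0.0000014 × 8760) = 0.987811
R(M3) = exp(−0.000023 × 8760) = 0.817520
R(M4) = exp(−0.000037 × 8760) = 0.723163
R(M5) = exp(−0.0000028 × 8760) = 0.975770
R(M6) = exp(−0.000037 × 8760) = 0.723163
Parallel (M1, M2, and M3): 1 − (1 − 0.810390)(1 − 0.987811)(1 − 0.817520) = 0.999578
Parallel (M4 and M5): 1 − (1 − 0.723163)(1 − 0.975770) = 0.993292
Series ([0.999578] and [0.993292]): 0.999578 × 0.993292 = 0.992873
Parallel ([0.992873] and M6): 1 − (1 − 0.992873)(1 − 0.723163) = 0.9980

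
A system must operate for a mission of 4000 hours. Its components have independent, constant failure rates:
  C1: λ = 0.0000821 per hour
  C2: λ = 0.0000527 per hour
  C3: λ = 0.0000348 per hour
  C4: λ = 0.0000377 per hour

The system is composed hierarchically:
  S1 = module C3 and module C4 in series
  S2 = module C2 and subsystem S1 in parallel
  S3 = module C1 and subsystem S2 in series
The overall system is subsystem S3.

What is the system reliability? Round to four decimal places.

0.6856

R(C1) = exp(−0.0000821 × 4000) = 0.720075
R(C2) = exp(−0.0000527 × 4000) = 0.809936
R(C3) = exp(−0.0000348 × 4000) = 0.870054
R(C4) = exp(−0.0000377 × 4000) = 0.860020
Series (C3 and C4): 0.870054 × 0.860020 = 0.748264
Parallel (C2 and [0.748264]): 1 − (1 − 0.809936)(1 − 0.748264) = 0.952154
Series (C1 and [0.952154]): 0.720075 × 0.952154 = 0.6856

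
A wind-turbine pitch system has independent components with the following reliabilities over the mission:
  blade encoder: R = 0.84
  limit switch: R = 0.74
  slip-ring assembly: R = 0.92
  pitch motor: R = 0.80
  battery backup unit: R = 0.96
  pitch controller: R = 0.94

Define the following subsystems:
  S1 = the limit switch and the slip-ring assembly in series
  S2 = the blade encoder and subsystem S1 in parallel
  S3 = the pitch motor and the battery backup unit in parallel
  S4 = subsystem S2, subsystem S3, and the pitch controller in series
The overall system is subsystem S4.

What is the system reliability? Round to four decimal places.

0.8849

Series (limit switch and slip-ring assembly): 0.740000 × 0.920000 = 0.680800
Parallel (blade encoder and [0.680800]): 1 − (1 − 0.840000)(1 − 0.680800) = 0.948928
Parallel (pitch motor and battery backup unit): 1 − (1 − 0.800000)(1 − 0.960000) = 0.992000
Series ([0.948928], [0.992000], and pitch controller): 0.948928 × 0.992000 × 0.940000 = 0.8849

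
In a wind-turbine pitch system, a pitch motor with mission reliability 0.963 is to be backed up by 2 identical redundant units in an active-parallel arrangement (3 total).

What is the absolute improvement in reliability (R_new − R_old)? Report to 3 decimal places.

R_before = 0.963
R_after = 1 − (1 − 0.963)^3 = 1.000
ΔR = 1.000 − 0.963 = 0.037

0.037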